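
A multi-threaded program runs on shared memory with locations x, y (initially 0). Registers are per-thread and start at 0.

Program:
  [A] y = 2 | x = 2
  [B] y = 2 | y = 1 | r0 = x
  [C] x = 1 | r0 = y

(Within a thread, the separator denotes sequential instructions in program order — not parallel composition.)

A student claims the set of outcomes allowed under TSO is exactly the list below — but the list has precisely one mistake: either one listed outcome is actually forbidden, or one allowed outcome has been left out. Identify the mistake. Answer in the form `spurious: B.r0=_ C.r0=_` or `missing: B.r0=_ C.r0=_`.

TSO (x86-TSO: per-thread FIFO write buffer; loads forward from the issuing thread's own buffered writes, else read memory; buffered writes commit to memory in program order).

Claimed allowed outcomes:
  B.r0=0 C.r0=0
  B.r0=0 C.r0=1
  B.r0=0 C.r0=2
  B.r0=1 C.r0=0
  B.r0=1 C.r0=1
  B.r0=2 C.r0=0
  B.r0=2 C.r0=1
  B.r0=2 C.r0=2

missing: B.r0=1 C.r0=2

outcome vector order: (B.r0,C.r0)
TSO: 9 outcomes — {<0 0> <0 1> <0 2> <1 0> <1 1> <1 2> <2 0> <2 1> <2 2>}
TSO∖claimed = {<1 2>}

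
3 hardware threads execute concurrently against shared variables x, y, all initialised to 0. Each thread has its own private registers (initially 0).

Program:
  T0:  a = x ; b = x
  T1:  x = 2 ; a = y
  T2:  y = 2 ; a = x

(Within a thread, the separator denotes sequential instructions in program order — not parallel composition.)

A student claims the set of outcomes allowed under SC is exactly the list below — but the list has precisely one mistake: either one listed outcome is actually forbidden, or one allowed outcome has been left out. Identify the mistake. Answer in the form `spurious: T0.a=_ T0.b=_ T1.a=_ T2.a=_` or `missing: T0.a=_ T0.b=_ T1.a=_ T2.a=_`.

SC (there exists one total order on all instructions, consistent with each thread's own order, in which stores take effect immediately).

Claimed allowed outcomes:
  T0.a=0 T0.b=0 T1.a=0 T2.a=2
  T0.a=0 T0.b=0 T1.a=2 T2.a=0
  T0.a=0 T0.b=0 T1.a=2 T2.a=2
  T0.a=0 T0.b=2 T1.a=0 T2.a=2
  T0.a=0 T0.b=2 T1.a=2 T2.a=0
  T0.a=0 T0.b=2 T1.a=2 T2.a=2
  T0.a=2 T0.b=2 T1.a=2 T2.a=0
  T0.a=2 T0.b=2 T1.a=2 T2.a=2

missing: T0.a=2 T0.b=2 T1.a=0 T2.a=2

outcome vector order: (T0.a,T0.b,T1.a,T2.a)
under SC → 0/0/0/2 0/0/2/0 0/0/2/2 0/2/0/2 0/2/2/0 0/2/2/2 2/2/0/2 2/2/2/0 2/2/2/2
SC∖claimed = {2/2/0/2}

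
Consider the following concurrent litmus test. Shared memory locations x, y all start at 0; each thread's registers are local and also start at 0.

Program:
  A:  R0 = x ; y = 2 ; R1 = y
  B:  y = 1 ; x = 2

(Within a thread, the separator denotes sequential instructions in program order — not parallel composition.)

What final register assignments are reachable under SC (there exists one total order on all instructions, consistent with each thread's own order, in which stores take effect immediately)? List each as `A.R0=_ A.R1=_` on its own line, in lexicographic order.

A.R0=0 A.R1=1
A.R0=0 A.R1=2
A.R0=2 A.R1=2

outcome vector order: (A.R0,A.R1)
|SC outcomes| = 3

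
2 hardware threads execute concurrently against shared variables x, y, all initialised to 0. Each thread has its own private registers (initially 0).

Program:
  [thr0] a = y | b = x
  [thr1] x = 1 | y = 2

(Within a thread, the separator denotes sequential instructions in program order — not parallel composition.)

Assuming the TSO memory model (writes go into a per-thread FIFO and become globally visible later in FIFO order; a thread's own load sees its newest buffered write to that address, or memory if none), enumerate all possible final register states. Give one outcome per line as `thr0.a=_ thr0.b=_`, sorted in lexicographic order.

outcome vector order: (thr0.a,thr0.b)
|TSO outcomes| = 3

thr0.a=0 thr0.b=0
thr0.a=0 thr0.b=1
thr0.a=2 thr0.b=1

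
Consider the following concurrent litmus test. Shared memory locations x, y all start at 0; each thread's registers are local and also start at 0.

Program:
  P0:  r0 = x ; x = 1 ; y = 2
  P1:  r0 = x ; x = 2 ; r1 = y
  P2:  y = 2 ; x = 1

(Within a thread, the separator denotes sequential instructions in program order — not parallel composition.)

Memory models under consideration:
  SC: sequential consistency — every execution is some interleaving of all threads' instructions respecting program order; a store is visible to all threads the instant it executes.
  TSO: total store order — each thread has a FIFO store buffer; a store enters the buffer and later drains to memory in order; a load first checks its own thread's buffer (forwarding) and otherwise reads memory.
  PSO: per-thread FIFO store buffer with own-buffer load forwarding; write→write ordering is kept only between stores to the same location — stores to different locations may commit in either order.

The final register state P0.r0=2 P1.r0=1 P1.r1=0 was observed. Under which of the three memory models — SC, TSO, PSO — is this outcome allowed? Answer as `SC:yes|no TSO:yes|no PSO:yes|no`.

SC:no TSO:no PSO:yes

outcome vector order: (P0.r0,P1.r0,P1.r1)
SC: 10 outcomes — {000, 002, 010, 012, 100, 102, 112, 200, 202, 212}
TSO: 10 outcomes — {000, 002, 010, 012, 100, 102, 112, 200, 202, 212}
PSO: 12 outcomes — {000, 002, 010, 012, 100, 102, 110, 112, 200, 202, 210, 212}
target 210 ∈ {PSO}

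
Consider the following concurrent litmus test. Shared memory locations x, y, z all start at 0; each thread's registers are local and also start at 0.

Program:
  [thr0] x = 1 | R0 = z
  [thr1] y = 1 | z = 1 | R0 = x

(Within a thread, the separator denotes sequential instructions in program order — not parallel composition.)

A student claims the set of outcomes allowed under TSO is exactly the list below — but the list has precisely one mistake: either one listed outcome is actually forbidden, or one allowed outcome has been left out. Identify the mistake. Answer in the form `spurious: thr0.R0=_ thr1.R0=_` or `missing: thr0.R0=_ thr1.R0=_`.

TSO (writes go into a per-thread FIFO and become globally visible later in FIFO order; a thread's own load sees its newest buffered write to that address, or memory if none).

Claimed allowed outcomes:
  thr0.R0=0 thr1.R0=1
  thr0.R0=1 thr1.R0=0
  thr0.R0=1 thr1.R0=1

missing: thr0.R0=0 thr1.R0=0

outcome vector order: (thr0.R0,thr1.R0)
TSO (4): (0,0); (0,1); (1,0); (1,1)
TSO∖claimed = {(0,0)}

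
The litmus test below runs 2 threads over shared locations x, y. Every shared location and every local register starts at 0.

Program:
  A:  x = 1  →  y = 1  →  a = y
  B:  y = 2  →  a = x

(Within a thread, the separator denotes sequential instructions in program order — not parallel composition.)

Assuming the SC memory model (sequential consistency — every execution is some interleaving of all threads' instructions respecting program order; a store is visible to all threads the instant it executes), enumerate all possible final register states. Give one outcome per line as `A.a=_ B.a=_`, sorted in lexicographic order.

outcome vector order: (A.a,B.a)
|SC outcomes| = 3

A.a=1 B.a=0
A.a=1 B.a=1
A.a=2 B.a=1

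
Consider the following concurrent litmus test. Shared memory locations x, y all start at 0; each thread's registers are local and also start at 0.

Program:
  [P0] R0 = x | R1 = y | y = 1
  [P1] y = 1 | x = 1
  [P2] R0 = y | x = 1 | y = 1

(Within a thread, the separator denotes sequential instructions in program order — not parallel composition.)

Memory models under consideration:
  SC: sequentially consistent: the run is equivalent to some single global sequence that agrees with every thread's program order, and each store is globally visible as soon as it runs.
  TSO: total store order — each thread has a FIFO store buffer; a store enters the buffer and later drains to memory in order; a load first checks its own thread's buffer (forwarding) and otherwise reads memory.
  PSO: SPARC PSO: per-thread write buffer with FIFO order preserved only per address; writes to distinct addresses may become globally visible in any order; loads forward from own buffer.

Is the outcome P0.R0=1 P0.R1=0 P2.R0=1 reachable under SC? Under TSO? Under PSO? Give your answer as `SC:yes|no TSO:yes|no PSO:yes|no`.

outcome vector order: (P0.R0,P0.R1,P2.R0)
[SC] allowed = {<0 0 0> <0 0 1> <0 1 0> <0 1 1> <1 0 0> <1 1 0> <1 1 1>}
[TSO] allowed = {<0 0 0> <0 0 1> <0 1 0> <0 1 1> <1 0 0> <1 1 0> <1 1 1>}
[PSO] allowed = {<0 0 0> <0 0 1> <0 1 0> <0 1 1> <1 0 0> <1 0 1> <1 1 0> <1 1 1>}
target <1 0 1> ∈ {PSO}

SC:no TSO:no PSO:yes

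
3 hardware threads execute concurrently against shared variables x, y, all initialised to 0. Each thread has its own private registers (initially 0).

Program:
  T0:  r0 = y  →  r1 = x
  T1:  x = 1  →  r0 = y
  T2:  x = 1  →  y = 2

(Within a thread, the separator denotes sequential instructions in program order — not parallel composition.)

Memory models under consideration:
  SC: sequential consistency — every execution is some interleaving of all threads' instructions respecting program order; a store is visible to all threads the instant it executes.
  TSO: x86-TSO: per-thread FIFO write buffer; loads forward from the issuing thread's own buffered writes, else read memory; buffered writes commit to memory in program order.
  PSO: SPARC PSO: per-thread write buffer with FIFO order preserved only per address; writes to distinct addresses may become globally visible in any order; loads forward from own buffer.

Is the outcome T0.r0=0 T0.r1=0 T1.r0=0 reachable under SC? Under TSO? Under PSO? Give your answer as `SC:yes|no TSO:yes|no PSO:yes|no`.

outcome vector order: (T0.r0,T0.r1,T1.r0)
SC: 6 outcomes — {0/0/0, 0/0/2, 0/1/0, 0/1/2, 2/1/0, 2/1/2}
TSO: 6 outcomes — {0/0/0, 0/0/2, 0/1/0, 0/1/2, 2/1/0, 2/1/2}
PSO: 8 outcomes — {0/0/0, 0/0/2, 0/1/0, 0/1/2, 2/0/0, 2/0/2, 2/1/0, 2/1/2}
target 0/0/0 ∈ {SC,TSO,PSO}

SC:yes TSO:yes PSO:yes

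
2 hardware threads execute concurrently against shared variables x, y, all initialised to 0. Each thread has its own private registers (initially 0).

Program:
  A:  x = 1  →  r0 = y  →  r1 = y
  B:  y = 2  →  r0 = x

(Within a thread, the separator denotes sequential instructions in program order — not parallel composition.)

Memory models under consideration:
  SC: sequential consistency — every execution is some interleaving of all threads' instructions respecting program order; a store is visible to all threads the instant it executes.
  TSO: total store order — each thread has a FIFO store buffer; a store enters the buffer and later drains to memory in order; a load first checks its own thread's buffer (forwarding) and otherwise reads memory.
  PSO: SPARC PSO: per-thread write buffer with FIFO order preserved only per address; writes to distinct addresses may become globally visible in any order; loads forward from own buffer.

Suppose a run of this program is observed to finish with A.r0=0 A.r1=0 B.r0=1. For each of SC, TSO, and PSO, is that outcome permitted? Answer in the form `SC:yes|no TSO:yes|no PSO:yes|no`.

outcome vector order: (A.r0,A.r1,B.r0)
SC (4): 0/0/1, 0/2/1, 2/2/0, 2/2/1
TSO (6): 0/0/0, 0/0/1, 0/2/0, 0/2/1, 2/2/0, 2/2/1
PSO (6): 0/0/0, 0/0/1, 0/2/0, 0/2/1, 2/2/0, 2/2/1
target 0/0/1 ∈ {SC,TSO,PSO}

SC:yes TSO:yes PSO:yes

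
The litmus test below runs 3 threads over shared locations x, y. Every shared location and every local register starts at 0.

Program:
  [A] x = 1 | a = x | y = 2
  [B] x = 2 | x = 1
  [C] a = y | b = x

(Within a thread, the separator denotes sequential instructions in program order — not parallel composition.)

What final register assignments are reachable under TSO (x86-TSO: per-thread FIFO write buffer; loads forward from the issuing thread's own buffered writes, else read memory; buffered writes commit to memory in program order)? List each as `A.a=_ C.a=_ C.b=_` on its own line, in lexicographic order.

A.a=1 C.a=0 C.b=0
A.a=1 C.a=0 C.b=1
A.a=1 C.a=0 C.b=2
A.a=1 C.a=2 C.b=1
A.a=1 C.a=2 C.b=2
A.a=2 C.a=0 C.b=0
A.a=2 C.a=0 C.b=1
A.a=2 C.a=0 C.b=2
A.a=2 C.a=2 C.b=1
A.a=2 C.a=2 C.b=2

outcome vector order: (A.a,C.a,C.b)
|TSO outcomes| = 10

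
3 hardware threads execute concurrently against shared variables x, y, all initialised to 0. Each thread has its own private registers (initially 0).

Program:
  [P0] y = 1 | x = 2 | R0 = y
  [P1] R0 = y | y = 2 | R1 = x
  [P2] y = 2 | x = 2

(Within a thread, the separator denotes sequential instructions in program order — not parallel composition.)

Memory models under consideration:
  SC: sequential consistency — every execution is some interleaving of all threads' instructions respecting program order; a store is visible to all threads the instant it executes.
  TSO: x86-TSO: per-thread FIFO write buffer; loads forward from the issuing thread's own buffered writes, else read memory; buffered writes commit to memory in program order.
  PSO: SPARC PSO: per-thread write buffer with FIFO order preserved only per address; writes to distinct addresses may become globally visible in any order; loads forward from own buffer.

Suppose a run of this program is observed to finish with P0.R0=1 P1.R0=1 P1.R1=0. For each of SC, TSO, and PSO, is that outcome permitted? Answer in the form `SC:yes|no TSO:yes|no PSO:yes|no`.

outcome vector order: (P0.R0,P1.R0,P1.R1)
SC: 11 outcomes — {(1,0,0), (1,0,2), (1,1,2), (1,2,0), (1,2,2), (2,0,0), (2,0,2), (2,1,0), (2,1,2), (2,2,0), (2,2,2)}
TSO: 12 outcomes — {(1,0,0), (1,0,2), (1,1,0), (1,1,2), (1,2,0), (1,2,2), (2,0,0), (2,0,2), (2,1,0), (2,1,2), (2,2,0), (2,2,2)}
PSO: 12 outcomes — {(1,0,0), (1,0,2), (1,1,0), (1,1,2), (1,2,0), (1,2,2), (2,0,0), (2,0,2), (2,1,0), (2,1,2), (2,2,0), (2,2,2)}
target (1,1,0) ∈ {TSO,PSO}

SC:no TSO:yes PSO:yes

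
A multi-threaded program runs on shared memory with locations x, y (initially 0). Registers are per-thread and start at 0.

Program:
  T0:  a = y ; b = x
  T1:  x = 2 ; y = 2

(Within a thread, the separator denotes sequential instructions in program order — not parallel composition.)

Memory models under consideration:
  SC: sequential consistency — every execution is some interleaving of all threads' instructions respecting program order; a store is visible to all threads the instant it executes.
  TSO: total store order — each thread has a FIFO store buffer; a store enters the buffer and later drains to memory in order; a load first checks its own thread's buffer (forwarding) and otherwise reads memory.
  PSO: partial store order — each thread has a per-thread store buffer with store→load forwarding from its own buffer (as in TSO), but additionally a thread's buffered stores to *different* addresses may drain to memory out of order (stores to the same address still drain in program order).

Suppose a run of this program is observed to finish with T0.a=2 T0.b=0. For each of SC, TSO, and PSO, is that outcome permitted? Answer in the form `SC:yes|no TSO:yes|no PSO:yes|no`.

SC:no TSO:no PSO:yes

outcome vector order: (T0.a,T0.b)
SC: 3 outcomes — {<0 0>, <0 2>, <2 2>}
TSO: 3 outcomes — {<0 0>, <0 2>, <2 2>}
PSO: 4 outcomes — {<0 0>, <0 2>, <2 0>, <2 2>}
target <2 0> ∈ {PSO}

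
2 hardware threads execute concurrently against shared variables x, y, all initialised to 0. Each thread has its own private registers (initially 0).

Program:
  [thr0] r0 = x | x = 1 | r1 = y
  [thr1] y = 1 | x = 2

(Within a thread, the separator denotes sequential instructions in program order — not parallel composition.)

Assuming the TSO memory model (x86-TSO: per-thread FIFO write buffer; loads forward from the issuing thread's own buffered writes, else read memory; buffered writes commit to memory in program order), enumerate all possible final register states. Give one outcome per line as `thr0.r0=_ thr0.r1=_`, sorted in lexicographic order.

thr0.r0=0 thr0.r1=0
thr0.r0=0 thr0.r1=1
thr0.r0=2 thr0.r1=1

outcome vector order: (thr0.r0,thr0.r1)
|TSO outcomes| = 3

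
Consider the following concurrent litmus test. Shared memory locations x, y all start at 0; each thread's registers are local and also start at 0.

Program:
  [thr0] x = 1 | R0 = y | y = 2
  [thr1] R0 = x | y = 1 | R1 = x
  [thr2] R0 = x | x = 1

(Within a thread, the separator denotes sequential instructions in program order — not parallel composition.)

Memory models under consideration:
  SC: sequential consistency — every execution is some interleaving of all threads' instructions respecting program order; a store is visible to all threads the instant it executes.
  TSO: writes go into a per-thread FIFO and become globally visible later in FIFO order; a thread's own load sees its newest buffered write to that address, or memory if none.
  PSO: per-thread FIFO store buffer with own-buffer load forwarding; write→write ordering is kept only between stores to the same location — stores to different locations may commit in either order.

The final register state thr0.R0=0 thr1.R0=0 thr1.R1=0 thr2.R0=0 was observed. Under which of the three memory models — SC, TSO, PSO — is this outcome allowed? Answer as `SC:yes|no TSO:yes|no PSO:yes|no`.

SC:no TSO:yes PSO:yes

outcome vector order: (thr0.R0,thr1.R0,thr1.R1,thr2.R0)
SC: 10 outcomes — {<0 0 1 0>; <0 0 1 1>; <0 1 1 0>; <0 1 1 1>; <1 0 0 0>; <1 0 0 1>; <1 0 1 0>; <1 0 1 1>; <1 1 1 0>; <1 1 1 1>}
TSO: 12 outcomes — {<0 0 0 0>; <0 0 0 1>; <0 0 1 0>; <0 0 1 1>; <0 1 1 0>; <0 1 1 1>; <1 0 0 0>; <1 0 0 1>; <1 0 1 0>; <1 0 1 1>; <1 1 1 0>; <1 1 1 1>}
PSO: 12 outcomes — {<0 0 0 0>; <0 0 0 1>; <0 0 1 0>; <0 0 1 1>; <0 1 1 0>; <0 1 1 1>; <1 0 0 0>; <1 0 0 1>; <1 0 1 0>; <1 0 1 1>; <1 1 1 0>; <1 1 1 1>}
target <0 0 0 0> ∈ {TSO,PSO}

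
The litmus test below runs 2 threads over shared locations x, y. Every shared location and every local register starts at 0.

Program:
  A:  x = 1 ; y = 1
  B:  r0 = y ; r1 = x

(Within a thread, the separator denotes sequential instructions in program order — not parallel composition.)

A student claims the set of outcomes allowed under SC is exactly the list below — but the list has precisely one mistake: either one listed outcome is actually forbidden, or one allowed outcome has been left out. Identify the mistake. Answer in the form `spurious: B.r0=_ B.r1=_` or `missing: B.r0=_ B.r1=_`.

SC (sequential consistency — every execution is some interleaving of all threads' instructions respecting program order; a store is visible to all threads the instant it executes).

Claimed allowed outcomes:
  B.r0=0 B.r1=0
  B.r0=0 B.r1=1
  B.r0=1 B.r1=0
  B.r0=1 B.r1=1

spurious: B.r0=1 B.r1=0

outcome vector order: (B.r0,B.r1)
SC (3): (0,0); (0,1); (1,1)
claimed∖SC = {(1,0)}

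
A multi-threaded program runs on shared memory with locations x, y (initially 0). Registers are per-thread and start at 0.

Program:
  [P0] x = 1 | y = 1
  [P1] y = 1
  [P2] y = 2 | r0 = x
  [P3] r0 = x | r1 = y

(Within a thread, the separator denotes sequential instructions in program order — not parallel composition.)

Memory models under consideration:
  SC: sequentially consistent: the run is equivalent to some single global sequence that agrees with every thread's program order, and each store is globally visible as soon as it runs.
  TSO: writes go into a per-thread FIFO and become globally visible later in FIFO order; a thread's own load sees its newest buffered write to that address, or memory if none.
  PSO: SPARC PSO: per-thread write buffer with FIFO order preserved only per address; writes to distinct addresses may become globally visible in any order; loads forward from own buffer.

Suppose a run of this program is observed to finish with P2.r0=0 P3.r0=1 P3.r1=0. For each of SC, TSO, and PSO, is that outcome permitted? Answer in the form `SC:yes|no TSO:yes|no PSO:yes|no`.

outcome vector order: (P2.r0,P3.r0,P3.r1)
SC (11): (0,0,0); (0,0,1); (0,0,2); (0,1,1); (0,1,2); (1,0,0); (1,0,1); (1,0,2); (1,1,0); (1,1,1); (1,1,2)
TSO (12): (0,0,0); (0,0,1); (0,0,2); (0,1,0); (0,1,1); (0,1,2); (1,0,0); (1,0,1); (1,0,2); (1,1,0); (1,1,1); (1,1,2)
PSO (12): (0,0,0); (0,0,1); (0,0,2); (0,1,0); (0,1,1); (0,1,2); (1,0,0); (1,0,1); (1,0,2); (1,1,0); (1,1,1); (1,1,2)
target (0,1,0) ∈ {TSO,PSO}

SC:no TSO:yes PSO:yes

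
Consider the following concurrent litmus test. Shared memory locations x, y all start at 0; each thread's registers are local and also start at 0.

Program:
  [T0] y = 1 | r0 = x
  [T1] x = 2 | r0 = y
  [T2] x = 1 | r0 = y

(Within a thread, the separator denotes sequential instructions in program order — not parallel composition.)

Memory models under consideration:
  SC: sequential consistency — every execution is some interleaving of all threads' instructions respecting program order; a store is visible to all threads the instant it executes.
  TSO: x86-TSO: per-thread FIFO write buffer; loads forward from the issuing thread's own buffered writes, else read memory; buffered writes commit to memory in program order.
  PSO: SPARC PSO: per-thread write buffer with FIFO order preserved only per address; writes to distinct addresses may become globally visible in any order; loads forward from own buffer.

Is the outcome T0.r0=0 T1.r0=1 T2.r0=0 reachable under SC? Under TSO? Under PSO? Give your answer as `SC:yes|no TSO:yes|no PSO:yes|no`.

SC:no TSO:yes PSO:yes

outcome vector order: (T0.r0,T1.r0,T2.r0)
[SC] allowed = {(0,1,1), (1,0,0), (1,0,1), (1,1,0), (1,1,1), (2,0,0), (2,0,1), (2,1,0), (2,1,1)}
[TSO] allowed = {(0,0,0), (0,0,1), (0,1,0), (0,1,1), (1,0,0), (1,0,1), (1,1,0), (1,1,1), (2,0,0), (2,0,1), (2,1,0), (2,1,1)}
[PSO] allowed = {(0,0,0), (0,0,1), (0,1,0), (0,1,1), (1,0,0), (1,0,1), (1,1,0), (1,1,1), (2,0,0), (2,0,1), (2,1,0), (2,1,1)}
target (0,1,0) ∈ {TSO,PSO}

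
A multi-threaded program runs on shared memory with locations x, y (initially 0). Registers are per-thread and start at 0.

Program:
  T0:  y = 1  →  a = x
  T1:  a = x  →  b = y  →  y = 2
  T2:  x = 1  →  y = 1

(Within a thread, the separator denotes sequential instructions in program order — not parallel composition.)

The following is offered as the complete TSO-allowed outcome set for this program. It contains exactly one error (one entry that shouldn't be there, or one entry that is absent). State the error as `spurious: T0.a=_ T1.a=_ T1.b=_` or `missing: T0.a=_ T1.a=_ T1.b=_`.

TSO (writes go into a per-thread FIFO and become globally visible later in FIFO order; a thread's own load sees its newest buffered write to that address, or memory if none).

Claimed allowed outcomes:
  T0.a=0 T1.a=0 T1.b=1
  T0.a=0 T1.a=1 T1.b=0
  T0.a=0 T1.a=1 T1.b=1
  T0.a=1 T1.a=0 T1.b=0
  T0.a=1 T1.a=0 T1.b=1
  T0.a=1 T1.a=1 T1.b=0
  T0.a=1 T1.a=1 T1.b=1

outcome vector order: (T0.a,T1.a,T1.b)
under TSO → 000, 001, 010, 011, 100, 101, 110, 111
TSO∖claimed = {000}

missing: T0.a=0 T1.a=0 T1.b=0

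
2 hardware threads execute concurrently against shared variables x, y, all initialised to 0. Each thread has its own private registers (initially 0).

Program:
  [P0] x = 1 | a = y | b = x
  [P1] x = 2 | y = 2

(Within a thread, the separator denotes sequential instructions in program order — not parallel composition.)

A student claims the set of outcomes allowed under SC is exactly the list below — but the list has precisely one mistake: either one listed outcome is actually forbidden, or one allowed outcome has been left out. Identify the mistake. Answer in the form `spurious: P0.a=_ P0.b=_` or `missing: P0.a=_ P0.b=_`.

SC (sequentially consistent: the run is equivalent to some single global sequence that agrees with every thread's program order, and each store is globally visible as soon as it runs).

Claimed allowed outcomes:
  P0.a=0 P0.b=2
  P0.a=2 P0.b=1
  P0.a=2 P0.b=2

missing: P0.a=0 P0.b=1

outcome vector order: (P0.a,P0.b)
[SC] allowed = {<0 1>; <0 2>; <2 1>; <2 2>}
SC∖claimed = {<0 1>}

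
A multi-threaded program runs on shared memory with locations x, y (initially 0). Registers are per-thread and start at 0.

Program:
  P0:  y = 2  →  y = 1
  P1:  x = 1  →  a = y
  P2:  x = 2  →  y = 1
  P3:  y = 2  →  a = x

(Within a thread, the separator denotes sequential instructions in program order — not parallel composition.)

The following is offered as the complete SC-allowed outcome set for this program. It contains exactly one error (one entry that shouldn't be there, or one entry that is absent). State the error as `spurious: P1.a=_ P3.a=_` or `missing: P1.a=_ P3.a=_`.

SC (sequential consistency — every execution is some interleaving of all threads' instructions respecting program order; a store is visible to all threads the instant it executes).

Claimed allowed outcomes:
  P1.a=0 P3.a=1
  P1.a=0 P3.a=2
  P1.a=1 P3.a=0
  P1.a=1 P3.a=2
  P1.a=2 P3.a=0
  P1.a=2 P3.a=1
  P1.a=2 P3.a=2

missing: P1.a=1 P3.a=1

outcome vector order: (P1.a,P3.a)
SC: 8 outcomes — {01, 02, 10, 11, 12, 20, 21, 22}
SC∖claimed = {11}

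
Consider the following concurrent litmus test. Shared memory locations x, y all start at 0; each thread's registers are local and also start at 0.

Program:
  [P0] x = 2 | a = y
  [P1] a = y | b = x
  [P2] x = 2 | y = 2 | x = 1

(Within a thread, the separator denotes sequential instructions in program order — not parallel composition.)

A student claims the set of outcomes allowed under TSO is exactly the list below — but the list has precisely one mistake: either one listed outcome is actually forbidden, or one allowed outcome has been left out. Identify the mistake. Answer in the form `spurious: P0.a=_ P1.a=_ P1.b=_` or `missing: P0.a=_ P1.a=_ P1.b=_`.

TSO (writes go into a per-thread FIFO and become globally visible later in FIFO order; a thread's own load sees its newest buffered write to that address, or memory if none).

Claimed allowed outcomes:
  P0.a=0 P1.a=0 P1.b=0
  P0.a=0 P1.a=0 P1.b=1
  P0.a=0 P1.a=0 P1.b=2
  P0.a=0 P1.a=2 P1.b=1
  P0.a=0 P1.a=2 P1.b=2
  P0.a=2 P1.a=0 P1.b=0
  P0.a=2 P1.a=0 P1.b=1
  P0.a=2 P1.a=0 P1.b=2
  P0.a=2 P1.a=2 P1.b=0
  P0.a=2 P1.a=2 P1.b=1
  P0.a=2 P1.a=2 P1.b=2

outcome vector order: (P0.a,P1.a,P1.b)
[TSO] allowed = {0/0/0; 0/0/1; 0/0/2; 0/2/1; 0/2/2; 2/0/0; 2/0/1; 2/0/2; 2/2/1; 2/2/2}
claimed∖TSO = {2/2/0}

spurious: P0.a=2 P1.a=2 P1.b=0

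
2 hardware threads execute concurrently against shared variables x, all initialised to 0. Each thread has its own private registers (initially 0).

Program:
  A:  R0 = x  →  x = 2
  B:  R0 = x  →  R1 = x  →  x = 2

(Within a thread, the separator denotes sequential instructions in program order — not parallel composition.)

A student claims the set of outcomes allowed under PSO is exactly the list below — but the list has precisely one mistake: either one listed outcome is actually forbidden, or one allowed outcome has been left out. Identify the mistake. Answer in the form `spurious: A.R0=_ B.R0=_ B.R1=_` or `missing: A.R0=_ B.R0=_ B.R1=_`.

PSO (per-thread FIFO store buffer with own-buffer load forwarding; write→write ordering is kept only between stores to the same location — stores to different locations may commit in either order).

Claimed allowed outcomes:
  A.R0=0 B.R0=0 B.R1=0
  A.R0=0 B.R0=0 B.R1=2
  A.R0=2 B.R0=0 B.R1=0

outcome vector order: (A.R0,B.R0,B.R1)
under PSO → 0/0/0, 0/0/2, 0/2/2, 2/0/0
PSO∖claimed = {0/2/2}

missing: A.R0=0 B.R0=2 B.R1=2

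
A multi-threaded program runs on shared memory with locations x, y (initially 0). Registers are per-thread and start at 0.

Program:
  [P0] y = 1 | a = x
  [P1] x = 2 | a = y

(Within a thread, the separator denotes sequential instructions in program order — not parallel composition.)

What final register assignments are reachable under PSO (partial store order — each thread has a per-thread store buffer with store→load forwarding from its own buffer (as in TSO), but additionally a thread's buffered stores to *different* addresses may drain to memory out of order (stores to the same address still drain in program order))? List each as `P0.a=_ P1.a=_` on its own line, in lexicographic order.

outcome vector order: (P0.a,P1.a)
|PSO outcomes| = 4

P0.a=0 P1.a=0
P0.a=0 P1.a=1
P0.a=2 P1.a=0
P0.a=2 P1.a=1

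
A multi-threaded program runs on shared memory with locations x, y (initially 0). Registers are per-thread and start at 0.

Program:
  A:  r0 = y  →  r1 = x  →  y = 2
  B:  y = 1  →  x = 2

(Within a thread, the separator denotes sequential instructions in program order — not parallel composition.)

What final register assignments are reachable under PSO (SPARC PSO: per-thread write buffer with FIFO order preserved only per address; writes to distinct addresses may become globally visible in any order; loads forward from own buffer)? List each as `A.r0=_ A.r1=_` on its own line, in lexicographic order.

outcome vector order: (A.r0,A.r1)
|PSO outcomes| = 4

A.r0=0 A.r1=0
A.r0=0 A.r1=2
A.r0=1 A.r1=0
A.r0=1 A.r1=2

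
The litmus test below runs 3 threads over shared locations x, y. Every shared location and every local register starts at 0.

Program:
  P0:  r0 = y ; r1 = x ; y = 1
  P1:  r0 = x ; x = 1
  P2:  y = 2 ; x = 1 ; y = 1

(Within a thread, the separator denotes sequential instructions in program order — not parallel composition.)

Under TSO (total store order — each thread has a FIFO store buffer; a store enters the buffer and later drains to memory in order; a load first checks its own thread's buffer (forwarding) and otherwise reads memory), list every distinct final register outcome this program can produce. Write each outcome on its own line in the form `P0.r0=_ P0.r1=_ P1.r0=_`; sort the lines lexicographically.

P0.r0=0 P0.r1=0 P1.r0=0
P0.r0=0 P0.r1=0 P1.r0=1
P0.r0=0 P0.r1=1 P1.r0=0
P0.r0=0 P0.r1=1 P1.r0=1
P0.r0=1 P0.r1=1 P1.r0=0
P0.r0=1 P0.r1=1 P1.r0=1
P0.r0=2 P0.r1=0 P1.r0=0
P0.r0=2 P0.r1=0 P1.r0=1
P0.r0=2 P0.r1=1 P1.r0=0
P0.r0=2 P0.r1=1 P1.r0=1

outcome vector order: (P0.r0,P0.r1,P1.r0)
|TSO outcomes| = 10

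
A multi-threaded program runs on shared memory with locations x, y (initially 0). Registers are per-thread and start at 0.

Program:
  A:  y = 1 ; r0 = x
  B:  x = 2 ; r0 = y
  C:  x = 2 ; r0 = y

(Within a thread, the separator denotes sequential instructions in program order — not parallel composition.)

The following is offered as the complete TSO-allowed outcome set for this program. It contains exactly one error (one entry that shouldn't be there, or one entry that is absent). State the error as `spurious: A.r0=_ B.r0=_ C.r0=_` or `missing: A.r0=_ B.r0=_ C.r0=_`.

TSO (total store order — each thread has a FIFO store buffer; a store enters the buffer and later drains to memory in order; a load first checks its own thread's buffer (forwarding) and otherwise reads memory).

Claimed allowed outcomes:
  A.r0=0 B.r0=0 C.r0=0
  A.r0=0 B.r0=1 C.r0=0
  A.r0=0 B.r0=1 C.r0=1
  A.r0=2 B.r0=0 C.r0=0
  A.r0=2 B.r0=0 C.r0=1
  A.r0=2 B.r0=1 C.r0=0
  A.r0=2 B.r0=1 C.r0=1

missing: A.r0=0 B.r0=0 C.r0=1

outcome vector order: (A.r0,B.r0,C.r0)
TSO (8): 0/0/0; 0/0/1; 0/1/0; 0/1/1; 2/0/0; 2/0/1; 2/1/0; 2/1/1
TSO∖claimed = {0/0/1}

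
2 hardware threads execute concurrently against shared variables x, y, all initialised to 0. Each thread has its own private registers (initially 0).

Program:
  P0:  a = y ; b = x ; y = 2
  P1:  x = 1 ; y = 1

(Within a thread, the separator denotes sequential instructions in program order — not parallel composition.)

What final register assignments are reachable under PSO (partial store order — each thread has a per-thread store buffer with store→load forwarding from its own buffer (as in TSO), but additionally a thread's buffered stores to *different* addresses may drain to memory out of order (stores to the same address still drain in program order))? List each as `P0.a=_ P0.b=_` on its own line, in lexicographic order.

P0.a=0 P0.b=0
P0.a=0 P0.b=1
P0.a=1 P0.b=0
P0.a=1 P0.b=1

outcome vector order: (P0.a,P0.b)
|PSO outcomes| = 4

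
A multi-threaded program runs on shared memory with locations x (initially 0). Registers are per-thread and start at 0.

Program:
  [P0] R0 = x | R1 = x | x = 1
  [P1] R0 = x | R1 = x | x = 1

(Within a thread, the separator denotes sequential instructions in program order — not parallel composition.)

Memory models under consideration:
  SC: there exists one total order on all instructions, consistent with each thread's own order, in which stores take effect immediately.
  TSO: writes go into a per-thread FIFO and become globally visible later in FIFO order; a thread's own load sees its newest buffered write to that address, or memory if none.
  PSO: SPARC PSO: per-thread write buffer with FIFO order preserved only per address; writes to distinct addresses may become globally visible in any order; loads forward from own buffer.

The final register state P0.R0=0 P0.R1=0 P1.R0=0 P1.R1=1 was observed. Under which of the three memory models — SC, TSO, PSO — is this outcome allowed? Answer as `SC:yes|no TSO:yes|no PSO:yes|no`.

SC:yes TSO:yes PSO:yes

outcome vector order: (P0.R0,P0.R1,P1.R0,P1.R1)
SC: 5 outcomes — {0000, 0001, 0011, 0100, 1100}
TSO: 5 outcomes — {0000, 0001, 0011, 0100, 1100}
PSO: 5 outcomes — {0000, 0001, 0011, 0100, 1100}
target 0001 ∈ {SC,TSO,PSO}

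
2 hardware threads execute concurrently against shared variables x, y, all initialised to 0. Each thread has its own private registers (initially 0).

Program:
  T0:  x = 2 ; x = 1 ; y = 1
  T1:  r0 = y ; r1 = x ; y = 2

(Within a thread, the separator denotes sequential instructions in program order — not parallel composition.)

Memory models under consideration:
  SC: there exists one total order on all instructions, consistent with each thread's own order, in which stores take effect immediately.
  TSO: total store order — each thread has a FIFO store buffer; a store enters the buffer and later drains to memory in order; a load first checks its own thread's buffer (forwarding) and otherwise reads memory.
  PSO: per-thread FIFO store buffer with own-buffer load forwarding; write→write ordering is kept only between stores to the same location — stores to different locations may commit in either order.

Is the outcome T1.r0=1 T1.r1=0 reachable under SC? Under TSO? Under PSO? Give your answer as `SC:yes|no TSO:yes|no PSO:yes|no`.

SC:no TSO:no PSO:yes

outcome vector order: (T1.r0,T1.r1)
under SC → (0,0); (0,1); (0,2); (1,1)
under TSO → (0,0); (0,1); (0,2); (1,1)
under PSO → (0,0); (0,1); (0,2); (1,0); (1,1); (1,2)
target (1,0) ∈ {PSO}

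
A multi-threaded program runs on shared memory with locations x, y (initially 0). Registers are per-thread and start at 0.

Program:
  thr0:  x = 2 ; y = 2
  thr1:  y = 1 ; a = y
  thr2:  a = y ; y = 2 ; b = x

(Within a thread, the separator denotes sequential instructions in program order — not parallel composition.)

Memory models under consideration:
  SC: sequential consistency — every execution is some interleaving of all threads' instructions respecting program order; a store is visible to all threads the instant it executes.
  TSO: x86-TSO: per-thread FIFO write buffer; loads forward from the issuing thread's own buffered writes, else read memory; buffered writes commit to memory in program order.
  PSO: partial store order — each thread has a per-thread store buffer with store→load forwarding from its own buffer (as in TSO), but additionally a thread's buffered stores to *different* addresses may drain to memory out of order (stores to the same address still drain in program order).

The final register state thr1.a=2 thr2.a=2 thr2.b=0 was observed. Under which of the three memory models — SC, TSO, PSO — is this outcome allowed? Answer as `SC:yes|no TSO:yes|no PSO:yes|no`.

SC:no TSO:no PSO:yes

outcome vector order: (thr1.a,thr2.a,thr2.b)
SC: 10 outcomes — {1/0/0; 1/0/2; 1/1/0; 1/1/2; 1/2/2; 2/0/0; 2/0/2; 2/1/0; 2/1/2; 2/2/2}
TSO: 10 outcomes — {1/0/0; 1/0/2; 1/1/0; 1/1/2; 1/2/2; 2/0/0; 2/0/2; 2/1/0; 2/1/2; 2/2/2}
PSO: 12 outcomes — {1/0/0; 1/0/2; 1/1/0; 1/1/2; 1/2/0; 1/2/2; 2/0/0; 2/0/2; 2/1/0; 2/1/2; 2/2/0; 2/2/2}
target 2/2/0 ∈ {PSO}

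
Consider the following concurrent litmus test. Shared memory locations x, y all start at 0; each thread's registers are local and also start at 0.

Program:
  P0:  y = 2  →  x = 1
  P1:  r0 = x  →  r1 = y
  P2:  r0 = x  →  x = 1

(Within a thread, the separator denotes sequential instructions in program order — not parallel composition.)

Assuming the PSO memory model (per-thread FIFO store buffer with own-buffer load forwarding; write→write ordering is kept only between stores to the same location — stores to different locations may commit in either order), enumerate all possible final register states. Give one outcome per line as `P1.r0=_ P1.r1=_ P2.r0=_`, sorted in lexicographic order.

P1.r0=0 P1.r1=0 P2.r0=0
P1.r0=0 P1.r1=0 P2.r0=1
P1.r0=0 P1.r1=2 P2.r0=0
P1.r0=0 P1.r1=2 P2.r0=1
P1.r0=1 P1.r1=0 P2.r0=0
P1.r0=1 P1.r1=0 P2.r0=1
P1.r0=1 P1.r1=2 P2.r0=0
P1.r0=1 P1.r1=2 P2.r0=1

outcome vector order: (P1.r0,P1.r1,P2.r0)
|PSO outcomes| = 8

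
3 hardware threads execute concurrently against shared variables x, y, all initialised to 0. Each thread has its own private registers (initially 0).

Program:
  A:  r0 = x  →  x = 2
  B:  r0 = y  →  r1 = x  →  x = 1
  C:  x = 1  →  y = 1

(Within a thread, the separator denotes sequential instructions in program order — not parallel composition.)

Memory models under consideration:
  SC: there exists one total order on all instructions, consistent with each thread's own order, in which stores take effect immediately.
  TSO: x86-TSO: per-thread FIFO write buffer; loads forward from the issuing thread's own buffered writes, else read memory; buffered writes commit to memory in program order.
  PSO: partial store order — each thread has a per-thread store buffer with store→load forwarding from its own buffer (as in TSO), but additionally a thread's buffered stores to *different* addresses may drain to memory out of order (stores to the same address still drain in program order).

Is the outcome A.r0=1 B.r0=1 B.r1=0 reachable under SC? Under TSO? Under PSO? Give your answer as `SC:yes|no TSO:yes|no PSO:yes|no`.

outcome vector order: (A.r0,B.r0,B.r1)
under SC → 0/0/0 0/0/1 0/0/2 0/1/1 0/1/2 1/0/0 1/0/1 1/0/2 1/1/1 1/1/2
under TSO → 0/0/0 0/0/1 0/0/2 0/1/1 0/1/2 1/0/0 1/0/1 1/0/2 1/1/1 1/1/2
under PSO → 0/0/0 0/0/1 0/0/2 0/1/0 0/1/1 0/1/2 1/0/0 1/0/1 1/0/2 1/1/0 1/1/1 1/1/2
target 1/1/0 ∈ {PSO}

SC:no TSO:no PSO:yes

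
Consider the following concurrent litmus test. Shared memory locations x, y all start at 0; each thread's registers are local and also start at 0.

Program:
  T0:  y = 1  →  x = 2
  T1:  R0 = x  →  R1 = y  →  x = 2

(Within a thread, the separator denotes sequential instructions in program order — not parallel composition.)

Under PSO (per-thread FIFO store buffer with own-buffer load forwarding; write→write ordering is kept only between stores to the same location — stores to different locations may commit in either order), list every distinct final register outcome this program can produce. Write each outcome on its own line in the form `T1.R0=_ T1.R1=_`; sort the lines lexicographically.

outcome vector order: (T1.R0,T1.R1)
|PSO outcomes| = 4

T1.R0=0 T1.R1=0
T1.R0=0 T1.R1=1
T1.R0=2 T1.R1=0
T1.R0=2 T1.R1=1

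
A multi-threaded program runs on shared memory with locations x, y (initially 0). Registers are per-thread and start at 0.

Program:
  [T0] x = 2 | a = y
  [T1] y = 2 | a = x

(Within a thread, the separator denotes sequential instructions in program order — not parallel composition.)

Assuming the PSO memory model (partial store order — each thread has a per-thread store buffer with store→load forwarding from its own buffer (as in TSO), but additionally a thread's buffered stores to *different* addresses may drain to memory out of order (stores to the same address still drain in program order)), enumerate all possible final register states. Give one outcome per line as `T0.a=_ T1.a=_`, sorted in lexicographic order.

T0.a=0 T1.a=0
T0.a=0 T1.a=2
T0.a=2 T1.a=0
T0.a=2 T1.a=2

outcome vector order: (T0.a,T1.a)
|PSO outcomes| = 4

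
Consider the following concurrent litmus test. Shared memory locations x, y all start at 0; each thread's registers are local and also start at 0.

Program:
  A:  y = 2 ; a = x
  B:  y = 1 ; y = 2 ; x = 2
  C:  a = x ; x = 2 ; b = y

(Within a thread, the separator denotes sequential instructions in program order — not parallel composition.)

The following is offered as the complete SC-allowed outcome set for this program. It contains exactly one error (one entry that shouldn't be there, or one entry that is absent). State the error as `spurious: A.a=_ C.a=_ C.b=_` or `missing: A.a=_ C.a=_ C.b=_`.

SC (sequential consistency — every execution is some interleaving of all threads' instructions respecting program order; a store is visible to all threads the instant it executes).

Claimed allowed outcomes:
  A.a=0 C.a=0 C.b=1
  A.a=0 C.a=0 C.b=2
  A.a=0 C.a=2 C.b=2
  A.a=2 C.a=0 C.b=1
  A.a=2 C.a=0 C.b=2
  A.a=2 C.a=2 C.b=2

missing: A.a=2 C.a=0 C.b=0

outcome vector order: (A.a,C.a,C.b)
SC (7): 001; 002; 022; 200; 201; 202; 222
SC∖claimed = {200}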